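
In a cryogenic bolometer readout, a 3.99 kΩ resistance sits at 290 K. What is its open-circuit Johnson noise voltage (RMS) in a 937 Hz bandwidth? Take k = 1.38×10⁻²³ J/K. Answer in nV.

V_n = √(4kTRB)
4kTRB = 4 × 1.38×10⁻²³ × 290 × 3.99×10³ × 9.37×10² = 5.98×10⁻¹⁴ V²
V_n = √(5.98×10⁻¹⁴) = 2.45×10⁻⁷ V = 245 nV

245 nV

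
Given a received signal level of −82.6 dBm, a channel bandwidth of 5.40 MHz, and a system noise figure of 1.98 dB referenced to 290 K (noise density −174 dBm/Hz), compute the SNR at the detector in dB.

22.1 dB

Noise floor: N = −174 + 10 log₁₀(B) + NF
10 log₁₀(5.40×10⁶) = 67.32 dB
N = −174 + 67.32 + 1.98 = −104.70 dBm
SNR = P_sig − N = −82.6 − (−104.70) = 22.10 dB → 22.1 dB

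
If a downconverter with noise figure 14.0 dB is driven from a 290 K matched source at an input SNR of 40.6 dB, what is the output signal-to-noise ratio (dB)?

By definition F = SNR_in/SNR_out, so in dB: SNR_out = SNR_in − NF
SNR_out = 40.6 − 14.0 = 26.6 dB

26.6 dB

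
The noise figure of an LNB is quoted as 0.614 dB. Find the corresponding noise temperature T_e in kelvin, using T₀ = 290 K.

F = 10^(0.614/10) = 1.15186
T_e = (F − 1)·T₀ = (1.15186 − 1) × 290 = 44.0 K

44.0 K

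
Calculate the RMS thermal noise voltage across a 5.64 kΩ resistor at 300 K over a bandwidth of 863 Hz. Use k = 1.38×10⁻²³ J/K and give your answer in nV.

284 nV

V_n = √(4kTRB)
4kTRB = 4 × 1.38×10⁻²³ × 300 × 5.64×10³ × 8.63×10² = 8.06×10⁻¹⁴ V²
V_n = √(8.06×10⁻¹⁴) = 2.84×10⁻⁷ V = 284 nV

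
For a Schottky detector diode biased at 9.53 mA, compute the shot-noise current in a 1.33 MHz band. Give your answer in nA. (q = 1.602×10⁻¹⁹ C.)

I_n = √(2qI·B)
2qI·B = 2 × 1.602×10⁻¹⁹ × 9.53×10⁻³ × 1.33×10⁶ = 4.06×10⁻¹⁵ A²
I_n = √(4.06×10⁻¹⁵) = 6.37×10⁻⁸ A = 63.7 nA

63.7 nA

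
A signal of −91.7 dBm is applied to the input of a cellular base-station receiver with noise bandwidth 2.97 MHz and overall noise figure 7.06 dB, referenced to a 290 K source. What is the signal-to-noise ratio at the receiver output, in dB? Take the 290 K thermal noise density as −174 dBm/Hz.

10.5 dB

Noise floor: N = −174 + 10 log₁₀(B) + NF
10 log₁₀(2.97×10⁶) = 64.73 dB
N = −174 + 64.73 + 7.06 = −102.21 dBm
SNR = P_sig − N = −91.7 − (−102.21) = 10.51 dB → 10.5 dB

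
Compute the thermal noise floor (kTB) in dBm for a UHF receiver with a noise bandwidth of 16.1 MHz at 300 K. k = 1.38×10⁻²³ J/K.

P_n = kTB = 1.38×10⁻²³ × 300 × 1.61×10⁷ = 6.67×10⁻¹⁴ W
In dBm: 10 log₁₀(6.67×10⁻¹⁴ / 10⁻³) = −101.8 dBm

−101.8 dBm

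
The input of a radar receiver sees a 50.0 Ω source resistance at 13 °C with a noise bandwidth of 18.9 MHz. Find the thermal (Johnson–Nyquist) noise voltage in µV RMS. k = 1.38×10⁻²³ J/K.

T = 13 °C + 273.15 = 286.15 K
V_n = √(4kTRB)
4kTRB = 4 × 1.38×10⁻²³ × 286.15 × 5.00×10¹ × 1.89×10⁷ = 1.49×10⁻¹¹ V²
V_n = √(1.49×10⁻¹¹) = 3.86×10⁻⁶ V = 3.86 µV

3.86 µV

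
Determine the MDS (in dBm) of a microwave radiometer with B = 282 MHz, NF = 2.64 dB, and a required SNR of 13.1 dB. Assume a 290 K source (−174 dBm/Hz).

−73.8 dBm

Sensitivity = −174 + 10 log₁₀(B) + NF + SNR_min
= −174 + 84.5 + 2.64 + 13.1
= −73.76 dBm → −73.8 dBm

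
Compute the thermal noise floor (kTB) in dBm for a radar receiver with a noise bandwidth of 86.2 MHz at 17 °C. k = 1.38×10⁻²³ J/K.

−94.6 dBm

T = 17 °C + 273.15 = 290.15 K
P_n = kTB = 1.38×10⁻²³ × 290.15 × 8.62×10⁷ = 3.45×10⁻¹³ W
In dBm: 10 log₁₀(3.45×10⁻¹³ / 10⁻³) = −94.6 dBm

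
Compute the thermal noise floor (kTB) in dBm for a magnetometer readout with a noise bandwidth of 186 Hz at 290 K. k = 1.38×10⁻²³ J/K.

−151.3 dBm

P_n = kTB = 1.38×10⁻²³ × 290 × 1.86×10² = 7.44×10⁻¹⁹ W
In dBm: 10 log₁₀(7.44×10⁻¹⁹ / 10⁻³) = −151.3 dBm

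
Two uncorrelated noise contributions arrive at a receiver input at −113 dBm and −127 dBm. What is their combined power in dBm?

−112.8 dBm

Convert to linear, add, convert back:
P₁ = 5.01×10⁻¹⁵ W, P₂ = 2.00×10⁻¹⁶ W
P_tot = 5.21×10⁻¹⁵ W → 10 log₁₀(P_tot / 10⁻³) = −112.8 dBm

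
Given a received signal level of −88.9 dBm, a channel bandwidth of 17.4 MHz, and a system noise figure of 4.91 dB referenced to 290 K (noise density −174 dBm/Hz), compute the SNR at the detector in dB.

Noise floor: N = −174 + 10 log₁₀(B) + NF
10 log₁₀(1.74×10⁷) = 72.41 dB
N = −174 + 72.41 + 4.91 = −96.68 dBm
SNR = P_sig − N = −88.9 − (−96.68) = 7.78 dB → 7.8 dB

7.8 dB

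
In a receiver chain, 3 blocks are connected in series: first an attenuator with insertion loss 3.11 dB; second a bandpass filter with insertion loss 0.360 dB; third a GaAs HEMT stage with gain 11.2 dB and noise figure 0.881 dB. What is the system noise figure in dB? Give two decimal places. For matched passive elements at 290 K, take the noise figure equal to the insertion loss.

Convert to linear (a loss of L dB is a gain of −L dB): F_i = 10^(NF_i/10), G_i = 10^(G_i,dB/10)
  Stage 1: F_1 = 10^(3.11/10) = 2.046, G_1 = 10^(−3.11/10) = 0.4887
  Stage 2: F_2 = 10^(0.360/10) = 1.086, G_2 = 10^(−0.360/10) = 0.9204
  Stage 3: F_3 = 10^(0.881/10) = 1.225, G_3 = 10^(11.2/10) = 13.18
Friis cascade:
  F = 2.046 + (1.086 − 1)/0.4887 + (1.225 − 1)/0.4498 = 2.723
NF = 10 log₁₀(2.723) = 4.35 dB

4.35 dB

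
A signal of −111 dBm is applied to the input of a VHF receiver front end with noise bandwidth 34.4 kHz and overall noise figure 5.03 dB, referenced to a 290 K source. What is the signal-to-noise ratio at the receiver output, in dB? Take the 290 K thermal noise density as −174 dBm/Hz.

12.6 dB

Noise floor: N = −174 + 10 log₁₀(B) + NF
10 log₁₀(3.44×10⁴) = 45.37 dB
N = −174 + 45.37 + 5.03 = −123.60 dBm
SNR = P_sig − N = −111 − (−123.60) = 12.60 dB → 12.6 dB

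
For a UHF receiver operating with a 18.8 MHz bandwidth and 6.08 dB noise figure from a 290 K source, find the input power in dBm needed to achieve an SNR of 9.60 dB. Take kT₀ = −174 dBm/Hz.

−85.6 dBm

Sensitivity = −174 + 10 log₁₀(B) + NF + SNR_min
= −174 + 72.74 + 6.08 + 9.60
= −85.58 dBm → −85.6 dBm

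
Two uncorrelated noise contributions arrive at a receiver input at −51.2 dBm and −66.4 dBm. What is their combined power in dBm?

Convert to linear, add, convert back:
P₁ = 7.59×10⁻⁹ W, P₂ = 2.29×10⁻¹⁰ W
P_tot = 7.81×10⁻⁹ W → 10 log₁₀(P_tot / 10⁻³) = −51.1 dBm

−51.1 dBm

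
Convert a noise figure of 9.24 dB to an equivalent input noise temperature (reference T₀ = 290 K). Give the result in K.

F = 10^(9.24/10) = 8.3946
T_e = (F − 1)·T₀ = (8.3946 − 1) × 290 = 2144 K

2144 K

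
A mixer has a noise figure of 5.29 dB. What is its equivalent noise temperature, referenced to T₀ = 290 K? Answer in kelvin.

F = 10^(5.29/10) = 3.38065
T_e = (F − 1)·T₀ = (3.38065 − 1) × 290 = 690 K

690 K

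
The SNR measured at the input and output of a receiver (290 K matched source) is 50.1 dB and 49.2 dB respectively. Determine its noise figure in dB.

0.9 dB

NF (dB) = SNR_in(dB) − SNR_out(dB) when the source is at T₀
NF = 50.1 − 49.2 = 0.9 dB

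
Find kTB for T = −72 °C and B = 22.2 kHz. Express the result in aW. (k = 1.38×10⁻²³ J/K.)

61.6 aW

T = −72 °C + 273.15 = 201.15 K
P_n = kTB = 1.38×10⁻²³ × 201.15 × 2.22×10⁴ = 6.16×10⁻¹⁷ W = 61.6 aW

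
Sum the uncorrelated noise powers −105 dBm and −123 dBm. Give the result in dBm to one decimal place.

−104.9 dBm

Convert to linear, add, convert back:
P₁ = 3.16×10⁻¹⁴ W, P₂ = 5.01×10⁻¹⁶ W
P_tot = 3.21×10⁻¹⁴ W → 10 log₁₀(P_tot / 10⁻³) = −104.9 dBm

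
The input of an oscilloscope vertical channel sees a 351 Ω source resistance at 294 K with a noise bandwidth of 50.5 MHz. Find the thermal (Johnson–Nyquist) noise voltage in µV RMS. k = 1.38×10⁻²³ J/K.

V_n = √(4kTRB)
4kTRB = 4 × 1.38×10⁻²³ × 294 × 3.51×10² × 5.05×10⁷ = 2.88×10⁻¹⁰ V²
V_n = √(2.88×10⁻¹⁰) = 1.70×10⁻⁵ V = 17.0 µV

17.0 µV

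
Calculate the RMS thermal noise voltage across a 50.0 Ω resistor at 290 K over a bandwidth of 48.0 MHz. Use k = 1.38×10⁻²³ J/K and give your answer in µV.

6.20 µV

V_n = √(4kTRB)
4kTRB = 4 × 1.38×10⁻²³ × 290 × 5.00×10¹ × 4.80×10⁷ = 3.84×10⁻¹¹ V²
V_n = √(3.84×10⁻¹¹) = 6.20×10⁻⁶ V = 6.20 µV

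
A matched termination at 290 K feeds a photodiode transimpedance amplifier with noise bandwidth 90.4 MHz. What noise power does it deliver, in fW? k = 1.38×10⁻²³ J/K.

P_n = kTB = 1.38×10⁻²³ × 290 × 9.04×10⁷ = 3.62×10⁻¹³ W = 362 fW

362 fW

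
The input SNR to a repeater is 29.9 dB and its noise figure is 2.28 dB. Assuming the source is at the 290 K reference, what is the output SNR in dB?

27.62 dB

By definition F = SNR_in/SNR_out, so in dB: SNR_out = SNR_in − NF
SNR_out = 29.9 − 2.28 = 27.62 dB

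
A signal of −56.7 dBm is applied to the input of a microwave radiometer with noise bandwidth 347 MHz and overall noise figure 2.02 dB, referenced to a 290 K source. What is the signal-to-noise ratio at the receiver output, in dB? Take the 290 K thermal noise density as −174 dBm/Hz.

29.9 dB

Noise floor: N = −174 + 10 log₁₀(B) + NF
10 log₁₀(3.47×10⁸) = 85.4 dB
N = −174 + 85.4 + 2.02 = −86.58 dBm
SNR = P_sig − N = −56.7 − (−86.58) = 29.88 dB → 29.9 dB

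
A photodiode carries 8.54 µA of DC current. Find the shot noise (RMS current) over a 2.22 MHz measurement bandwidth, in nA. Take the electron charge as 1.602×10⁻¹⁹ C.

I_n = √(2qI·B)
2qI·B = 2 × 1.602×10⁻¹⁹ × 8.54×10⁻⁶ × 2.22×10⁶ = 6.07×10⁻¹⁸ A²
I_n = √(6.07×10⁻¹⁸) = 2.46×10⁻⁹ A = 2.46 nA

2.46 nA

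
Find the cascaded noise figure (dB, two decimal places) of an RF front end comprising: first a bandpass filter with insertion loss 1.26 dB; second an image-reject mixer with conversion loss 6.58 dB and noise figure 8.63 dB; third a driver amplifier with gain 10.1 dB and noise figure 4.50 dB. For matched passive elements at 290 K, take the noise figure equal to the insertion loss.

13.18 dB

Convert to linear (a loss of L dB is a gain of −L dB): F_i = 10^(NF_i/10), G_i = 10^(G_i,dB/10)
  Stage 1: F_1 = 10^(1.26/10) = 1.337, G_1 = 10^(−1.26/10) = 0.7482
  Stage 2: F_2 = 10^(8.63/10) = 7.295, G_2 = 10^(−6.58/10) = 0.2198
  Stage 3: F_3 = 10^(4.50/10) = 2.818, G_3 = 10^(10.1/10) = 10.23
Friis cascade:
  F = 1.337 + (7.295 − 1)/0.7482 + (2.818 − 1)/0.1644 = 20.81
NF = 10 log₁₀(20.81) = 13.18 dB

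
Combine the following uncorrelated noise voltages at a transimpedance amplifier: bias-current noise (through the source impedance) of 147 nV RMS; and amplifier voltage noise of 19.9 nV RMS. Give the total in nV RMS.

148 nV

Uncorrelated sources add in power (mean-square): V_tot = √(ΣV_i²)
V_tot = √[(1.47×10⁻⁷)² + (1.99×10⁻⁸)²] = 1.48×10⁻⁷ V = 148 nV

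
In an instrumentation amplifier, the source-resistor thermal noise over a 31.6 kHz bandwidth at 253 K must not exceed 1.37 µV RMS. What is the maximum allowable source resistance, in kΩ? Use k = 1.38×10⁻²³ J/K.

Johnson–Nyquist: V_n = √(4kTRB) ⇒ R = V_n² / (4kTB)
4kTB = 4 × 1.38×10⁻²³ × 253 × 3.16×10⁴ = 4.41×10⁻¹⁶
R = (1.37×10⁻⁶)² / 4.41×10⁻¹⁶ = 4.25×10³ Ω = 4.25 kΩ

4.25 kΩ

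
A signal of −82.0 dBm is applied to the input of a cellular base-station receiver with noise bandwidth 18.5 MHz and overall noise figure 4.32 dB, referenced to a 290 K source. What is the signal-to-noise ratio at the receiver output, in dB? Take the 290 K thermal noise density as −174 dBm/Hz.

Noise floor: N = −174 + 10 log₁₀(B) + NF
10 log₁₀(1.85×10⁷) = 72.67 dB
N = −174 + 72.67 + 4.32 = −97.01 dBm
SNR = P_sig − N = −82.0 − (−97.01) = 15.01 dB → 15.0 dB

15.0 dB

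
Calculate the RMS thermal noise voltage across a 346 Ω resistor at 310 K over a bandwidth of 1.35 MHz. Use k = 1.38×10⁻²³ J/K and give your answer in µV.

2.83 µV

V_n = √(4kTRB)
4kTRB = 4 × 1.38×10⁻²³ × 310 × 3.46×10² × 1.35×10⁶ = 7.99×10⁻¹² V²
V_n = √(7.99×10⁻¹²) = 2.83×10⁻⁶ V = 2.83 µV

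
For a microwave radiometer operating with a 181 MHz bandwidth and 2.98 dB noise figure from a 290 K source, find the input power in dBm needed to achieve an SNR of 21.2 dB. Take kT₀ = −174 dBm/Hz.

−67.2 dBm

Sensitivity = −174 + 10 log₁₀(B) + NF + SNR_min
= −174 + 82.58 + 2.98 + 21.2
= −67.24 dBm → −67.2 dBm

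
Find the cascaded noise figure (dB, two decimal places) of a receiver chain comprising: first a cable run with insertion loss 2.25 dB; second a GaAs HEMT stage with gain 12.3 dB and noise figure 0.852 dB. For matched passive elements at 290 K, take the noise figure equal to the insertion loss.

Convert to linear (a loss of L dB is a gain of −L dB): F_i = 10^(NF_i/10), G_i = 10^(G_i,dB/10)
  Stage 1: F_1 = 10^(2.25/10) = 1.679, G_1 = 10^(−2.25/10) = 0.5957
  Stage 2: F_2 = 10^(0.852/10) = 1.217, G_2 = 10^(12.3/10) = 16.98
Friis cascade:
  F = 1.679 + (1.217 − 1)/0.5957 = 2.043
NF = 10 log₁₀(2.043) = 3.10 dB

3.10 dB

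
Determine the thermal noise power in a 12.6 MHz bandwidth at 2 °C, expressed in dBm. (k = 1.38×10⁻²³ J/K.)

T = 2 °C + 273.15 = 275.15 K
P_n = kTB = 1.38×10⁻²³ × 275.15 × 1.26×10⁷ = 4.78×10⁻¹⁴ W
In dBm: 10 log₁₀(4.78×10⁻¹⁴ / 10⁻³) = −103.2 dBm

−103.2 dBm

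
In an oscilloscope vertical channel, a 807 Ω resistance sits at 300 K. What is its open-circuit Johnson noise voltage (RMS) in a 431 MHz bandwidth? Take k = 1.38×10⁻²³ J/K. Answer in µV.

V_n = √(4kTRB)
4kTRB = 4 × 1.38×10⁻²³ × 300 × 8.07×10² × 4.31×10⁸ = 5.76×10⁻⁹ V²
V_n = √(5.76×10⁻⁹) = 7.59×10⁻⁵ V = 75.9 µV

75.9 µV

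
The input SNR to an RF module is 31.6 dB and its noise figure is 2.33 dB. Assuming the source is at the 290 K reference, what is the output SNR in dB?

By definition F = SNR_in/SNR_out, so in dB: SNR_out = SNR_in − NF
SNR_out = 31.6 − 2.33 = 29.27 dB

29.27 dB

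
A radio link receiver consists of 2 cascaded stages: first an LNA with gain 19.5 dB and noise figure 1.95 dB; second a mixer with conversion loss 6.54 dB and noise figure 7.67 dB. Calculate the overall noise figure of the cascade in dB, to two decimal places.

2.10 dB

Convert to linear (a loss of L dB is a gain of −L dB): F_i = 10^(NF_i/10), G_i = 10^(G_i,dB/10)
  Stage 1: F_1 = 10^(1.95/10) = 1.567, G_1 = 10^(19.5/10) = 89.13
  Stage 2: F_2 = 10^(7.67/10) = 5.848, G_2 = 10^(−6.54/10) = 0.2218
Friis cascade:
  F = 1.567 + (5.848 − 1)/89.13 = 1.621
NF = 10 log₁₀(1.621) = 2.10 dB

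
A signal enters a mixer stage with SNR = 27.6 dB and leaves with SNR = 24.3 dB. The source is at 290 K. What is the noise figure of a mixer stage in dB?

3.3 dB

NF (dB) = SNR_in(dB) − SNR_out(dB) when the source is at T₀
NF = 27.6 − 24.3 = 3.3 dB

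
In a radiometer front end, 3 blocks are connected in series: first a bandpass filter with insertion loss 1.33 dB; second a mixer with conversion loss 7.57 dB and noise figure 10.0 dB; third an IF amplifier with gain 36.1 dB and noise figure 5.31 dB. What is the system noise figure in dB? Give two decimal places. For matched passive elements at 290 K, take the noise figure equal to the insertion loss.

Convert to linear (a loss of L dB is a gain of −L dB): F_i = 10^(NF_i/10), G_i = 10^(G_i,dB/10)
  Stage 1: F_1 = 10^(1.33/10) = 1.358, G_1 = 10^(−1.33/10) = 0.7362
  Stage 2: F_2 = 10^(10.0/10) = 10.00, G_2 = 10^(−7.57/10) = 0.1750
  Stage 3: F_3 = 10^(5.31/10) = 3.396, G_3 = 10^(36.1/10) = 4074
Friis cascade:
  F = 1.358 + (10.00 − 1)/0.7362 + (3.396 − 1)/0.1288 = 32.18
NF = 10 log₁₀(32.18) = 15.08 dB

15.08 dB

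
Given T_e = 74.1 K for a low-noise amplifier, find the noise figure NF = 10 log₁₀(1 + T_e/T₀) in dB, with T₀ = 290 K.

0.988 dB

F = 1 + T_e/T₀ = 1 + 74.1/290 = 1.25552
NF = 10 log₁₀(1.25552) = 0.988 dB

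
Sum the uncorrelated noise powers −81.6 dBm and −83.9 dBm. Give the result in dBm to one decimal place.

−79.6 dBm

Convert to linear, add, convert back:
P₁ = 6.92×10⁻¹² W, P₂ = 4.07×10⁻¹² W
P_tot = 1.10×10⁻¹¹ W → 10 log₁₀(P_tot / 10⁻³) = −79.6 dBm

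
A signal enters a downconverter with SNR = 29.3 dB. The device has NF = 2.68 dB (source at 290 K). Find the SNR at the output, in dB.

By definition F = SNR_in/SNR_out, so in dB: SNR_out = SNR_in − NF
SNR_out = 29.3 − 2.68 = 26.62 dB

26.62 dB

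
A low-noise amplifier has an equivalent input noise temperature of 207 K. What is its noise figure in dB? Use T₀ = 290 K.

F = 1 + T_e/T₀ = 1 + 207/290 = 1.71379
NF = 10 log₁₀(1.71379) = 2.34 dB

2.34 dB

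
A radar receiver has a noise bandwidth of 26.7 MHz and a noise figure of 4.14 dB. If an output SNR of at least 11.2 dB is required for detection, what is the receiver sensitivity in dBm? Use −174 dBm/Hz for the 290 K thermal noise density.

−84.4 dBm

Sensitivity = −174 + 10 log₁₀(B) + NF + SNR_min
= −174 + 74.27 + 4.14 + 11.2
= −84.39 dBm → −84.4 dBm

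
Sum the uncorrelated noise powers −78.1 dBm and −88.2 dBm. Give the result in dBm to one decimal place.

Convert to linear, add, convert back:
P₁ = 1.55×10⁻¹¹ W, P₂ = 1.51×10⁻¹² W
P_tot = 1.70×10⁻¹¹ W → 10 log₁₀(P_tot / 10⁻³) = −77.7 dBm

−77.7 dBm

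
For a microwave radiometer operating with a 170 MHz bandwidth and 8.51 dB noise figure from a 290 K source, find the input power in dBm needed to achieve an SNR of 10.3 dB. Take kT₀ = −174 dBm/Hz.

−72.9 dBm

Sensitivity = −174 + 10 log₁₀(B) + NF + SNR_min
= −174 + 82.3 + 8.51 + 10.3
= −72.89 dBm → −72.9 dBm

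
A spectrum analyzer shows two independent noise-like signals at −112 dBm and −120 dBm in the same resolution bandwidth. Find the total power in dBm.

Convert to linear, add, convert back:
P₁ = 6.31×10⁻¹⁵ W, P₂ = 1.00×10⁻¹⁵ W
P_tot = 7.31×10⁻¹⁵ W → 10 log₁₀(P_tot / 10⁻³) = −111.4 dBm

−111.4 dBm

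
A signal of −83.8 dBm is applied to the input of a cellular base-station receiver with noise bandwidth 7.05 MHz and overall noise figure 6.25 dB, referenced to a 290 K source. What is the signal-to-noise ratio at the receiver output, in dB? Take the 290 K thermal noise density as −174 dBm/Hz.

15.5 dB

Noise floor: N = −174 + 10 log₁₀(B) + NF
10 log₁₀(7.05×10⁶) = 68.48 dB
N = −174 + 68.48 + 6.25 = −99.27 dBm
SNR = P_sig − N = −83.8 − (−99.27) = 15.47 dB → 15.5 dB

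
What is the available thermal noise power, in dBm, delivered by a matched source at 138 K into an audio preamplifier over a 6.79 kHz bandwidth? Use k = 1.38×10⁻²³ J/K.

−138.9 dBm

P_n = kTB = 1.38×10⁻²³ × 138 × 6.79×10³ = 1.29×10⁻¹⁷ W
In dBm: 10 log₁₀(1.29×10⁻¹⁷ / 10⁻³) = −138.9 dBm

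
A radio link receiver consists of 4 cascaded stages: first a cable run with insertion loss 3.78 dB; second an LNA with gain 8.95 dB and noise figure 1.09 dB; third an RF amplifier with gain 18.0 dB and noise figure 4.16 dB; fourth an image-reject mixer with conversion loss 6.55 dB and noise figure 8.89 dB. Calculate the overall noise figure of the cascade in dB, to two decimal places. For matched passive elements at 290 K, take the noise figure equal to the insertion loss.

Convert to linear (a loss of L dB is a gain of −L dB): F_i = 10^(NF_i/10), G_i = 10^(G_i,dB/10)
  Stage 1: F_1 = 10^(3.78/10) = 2.388, G_1 = 10^(−3.78/10) = 0.4188
  Stage 2: F_2 = 10^(1.09/10) = 1.285, G_2 = 10^(8.95/10) = 7.852
  Stage 3: F_3 = 10^(4.16/10) = 2.606, G_3 = 10^(18.0/10) = 63.10
  Stage 4: F_4 = 10^(8.89/10) = 7.745, G_4 = 10^(−6.55/10) = 0.2213
Friis cascade:
  F = 2.388 + (1.285 − 1)/0.4188 + (2.606 − 1)/3.289 + (7.745 − 1)/207.5 = 3.590
NF = 10 log₁₀(3.590) = 5.55 dB

5.55 dB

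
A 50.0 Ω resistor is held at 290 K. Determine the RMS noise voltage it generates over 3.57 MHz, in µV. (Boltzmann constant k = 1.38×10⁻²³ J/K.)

V_n = √(4kTRB)
4kTRB = 4 × 1.38×10⁻²³ × 290 × 5.00×10¹ × 3.57×10⁶ = 2.86×10⁻¹² V²
V_n = √(2.86×10⁻¹²) = 1.69×10⁻⁶ V = 1.69 µV

1.69 µV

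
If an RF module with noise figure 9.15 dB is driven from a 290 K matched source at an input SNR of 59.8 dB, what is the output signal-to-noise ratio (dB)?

By definition F = SNR_in/SNR_out, so in dB: SNR_out = SNR_in − NF
SNR_out = 59.8 − 9.15 = 50.65 dB

50.65 dB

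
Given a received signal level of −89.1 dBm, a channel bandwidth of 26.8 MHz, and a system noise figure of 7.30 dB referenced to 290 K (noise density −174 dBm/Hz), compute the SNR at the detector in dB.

3.3 dB

Noise floor: N = −174 + 10 log₁₀(B) + NF
10 log₁₀(2.68×10⁷) = 74.28 dB
N = −174 + 74.28 + 7.30 = −92.42 dBm
SNR = P_sig − N = −89.1 − (−92.42) = 3.32 dB → 3.3 dB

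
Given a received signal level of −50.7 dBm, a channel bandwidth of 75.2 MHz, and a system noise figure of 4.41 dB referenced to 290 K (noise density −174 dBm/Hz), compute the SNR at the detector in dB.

Noise floor: N = −174 + 10 log₁₀(B) + NF
10 log₁₀(7.52×10⁷) = 78.76 dB
N = −174 + 78.76 + 4.41 = −90.83 dBm
SNR = P_sig − N = −50.7 − (−90.83) = 40.13 dB → 40.1 dB

40.1 dB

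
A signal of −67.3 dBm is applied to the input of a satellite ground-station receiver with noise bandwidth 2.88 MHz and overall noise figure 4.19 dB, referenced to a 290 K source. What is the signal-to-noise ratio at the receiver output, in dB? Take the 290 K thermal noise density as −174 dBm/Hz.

Noise floor: N = −174 + 10 log₁₀(B) + NF
10 log₁₀(2.88×10⁶) = 64.59 dB
N = −174 + 64.59 + 4.19 = −105.22 dBm
SNR = P_sig − N = −67.3 − (−105.22) = 37.92 dB → 37.9 dB

37.9 dB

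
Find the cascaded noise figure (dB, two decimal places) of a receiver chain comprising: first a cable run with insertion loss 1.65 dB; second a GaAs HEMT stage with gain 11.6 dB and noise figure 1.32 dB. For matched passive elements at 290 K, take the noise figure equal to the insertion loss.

Convert to linear (a loss of L dB is a gain of −L dB): F_i = 10^(NF_i/10), G_i = 10^(G_i,dB/10)
  Stage 1: F_1 = 10^(1.65/10) = 1.462, G_1 = 10^(−1.65/10) = 0.6839
  Stage 2: F_2 = 10^(1.32/10) = 1.355, G_2 = 10^(11.6/10) = 14.45
Friis cascade:
  F = 1.462 + (1.355 − 1)/0.6839 = 1.982
NF = 10 log₁₀(1.982) = 2.97 dB

2.97 dB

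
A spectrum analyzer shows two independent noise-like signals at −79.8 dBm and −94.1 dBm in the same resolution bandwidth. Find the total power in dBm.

−79.6 dBm

Convert to linear, add, convert back:
P₁ = 1.05×10⁻¹¹ W, P₂ = 3.89×10⁻¹³ W
P_tot = 1.09×10⁻¹¹ W → 10 log₁₀(P_tot / 10⁻³) = −79.6 dBm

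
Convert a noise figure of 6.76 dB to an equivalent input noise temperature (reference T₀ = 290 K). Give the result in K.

1085 K

F = 10^(6.76/10) = 4.74242
T_e = (F − 1)·T₀ = (4.74242 − 1) × 290 = 1085 K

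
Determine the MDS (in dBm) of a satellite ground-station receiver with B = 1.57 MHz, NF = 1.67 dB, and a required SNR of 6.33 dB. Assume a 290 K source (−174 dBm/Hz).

−104.0 dBm

Sensitivity = −174 + 10 log₁₀(B) + NF + SNR_min
= −174 + 61.96 + 1.67 + 6.33
= −104.04 dBm → −104.0 dBm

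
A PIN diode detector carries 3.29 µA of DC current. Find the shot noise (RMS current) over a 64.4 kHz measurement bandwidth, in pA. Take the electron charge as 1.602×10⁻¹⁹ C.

261 pA

I_n = √(2qI·B)
2qI·B = 2 × 1.602×10⁻¹⁹ × 3.29×10⁻⁶ × 6.44×10⁴ = 6.79×10⁻²⁰ A²
I_n = √(6.79×10⁻²⁰) = 2.61×10⁻¹⁰ A = 261 pA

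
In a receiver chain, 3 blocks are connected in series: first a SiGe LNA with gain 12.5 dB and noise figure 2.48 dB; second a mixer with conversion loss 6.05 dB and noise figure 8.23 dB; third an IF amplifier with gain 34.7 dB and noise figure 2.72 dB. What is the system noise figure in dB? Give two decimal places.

3.59 dB

Convert to linear (a loss of L dB is a gain of −L dB): F_i = 10^(NF_i/10), G_i = 10^(G_i,dB/10)
  Stage 1: F_1 = 10^(2.48/10) = 1.770, G_1 = 10^(12.5/10) = 17.78
  Stage 2: F_2 = 10^(8.23/10) = 6.653, G_2 = 10^(−6.05/10) = 0.2483
  Stage 3: F_3 = 10^(2.72/10) = 1.871, G_3 = 10^(34.7/10) = 2951
Friis cascade:
  F = 1.770 + (6.653 − 1)/17.78 + (1.871 − 1)/4.416 = 2.285
NF = 10 log₁₀(2.285) = 3.59 dB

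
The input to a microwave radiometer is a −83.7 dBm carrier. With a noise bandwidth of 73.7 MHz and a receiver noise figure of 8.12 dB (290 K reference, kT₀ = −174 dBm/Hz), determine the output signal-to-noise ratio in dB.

3.5 dB

Noise floor: N = −174 + 10 log₁₀(B) + NF
10 log₁₀(7.37×10⁷) = 78.67 dB
N = −174 + 78.67 + 8.12 = −87.21 dBm
SNR = P_sig − N = −83.7 − (−87.21) = 3.51 dB → 3.5 dB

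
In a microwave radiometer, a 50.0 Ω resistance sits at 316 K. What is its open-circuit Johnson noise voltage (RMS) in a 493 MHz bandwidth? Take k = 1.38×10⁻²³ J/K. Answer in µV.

20.7 µV

V_n = √(4kTRB)
4kTRB = 4 × 1.38×10⁻²³ × 316 × 5.00×10¹ × 4.93×10⁸ = 4.30×10⁻¹⁰ V²
V_n = √(4.30×10⁻¹⁰) = 2.07×10⁻⁵ V = 20.7 µV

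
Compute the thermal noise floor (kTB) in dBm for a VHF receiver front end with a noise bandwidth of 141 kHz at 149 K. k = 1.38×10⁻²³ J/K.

−125.4 dBm

P_n = kTB = 1.38×10⁻²³ × 149 × 1.41×10⁵ = 2.90×10⁻¹⁶ W
In dBm: 10 log₁₀(2.90×10⁻¹⁶ / 10⁻³) = −125.4 dBm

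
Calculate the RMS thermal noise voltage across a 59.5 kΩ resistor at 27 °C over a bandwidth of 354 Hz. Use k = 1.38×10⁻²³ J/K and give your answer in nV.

591 nV

T = 27 °C + 273.15 = 300.15 K
V_n = √(4kTRB)
4kTRB = 4 × 1.38×10⁻²³ × 300.15 × 5.95×10⁴ × 3.54×10² = 3.49×10⁻¹³ V²
V_n = √(3.49×10⁻¹³) = 5.91×10⁻⁷ V = 591 nV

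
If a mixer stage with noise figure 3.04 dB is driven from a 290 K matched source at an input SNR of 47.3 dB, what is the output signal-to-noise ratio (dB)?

44.26 dB

By definition F = SNR_in/SNR_out, so in dB: SNR_out = SNR_in − NF
SNR_out = 47.3 − 3.04 = 44.26 dB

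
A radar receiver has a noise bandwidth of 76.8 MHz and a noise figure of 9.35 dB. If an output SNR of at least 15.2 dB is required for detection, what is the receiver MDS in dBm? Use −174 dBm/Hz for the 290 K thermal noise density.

−70.6 dBm

Sensitivity = −174 + 10 log₁₀(B) + NF + SNR_min
= −174 + 78.85 + 9.35 + 15.2
= −70.60 dBm → −70.6 dBm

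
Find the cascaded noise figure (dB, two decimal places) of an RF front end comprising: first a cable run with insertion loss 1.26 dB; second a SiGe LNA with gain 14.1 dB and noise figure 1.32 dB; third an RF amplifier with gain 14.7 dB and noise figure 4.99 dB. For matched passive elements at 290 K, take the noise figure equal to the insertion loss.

Convert to linear (a loss of L dB is a gain of −L dB): F_i = 10^(NF_i/10), G_i = 10^(G_i,dB/10)
  Stage 1: F_1 = 10^(1.26/10) = 1.337, G_1 = 10^(−1.26/10) = 0.7482
  Stage 2: F_2 = 10^(1.32/10) = 1.355, G_2 = 10^(14.1/10) = 25.70
  Stage 3: F_3 = 10^(4.99/10) = 3.155, G_3 = 10^(14.7/10) = 29.51
Friis cascade:
  F = 1.337 + (1.355 − 1)/0.7482 + (3.155 − 1)/19.23 = 1.923
NF = 10 log₁₀(1.923) = 2.84 dB

2.84 dB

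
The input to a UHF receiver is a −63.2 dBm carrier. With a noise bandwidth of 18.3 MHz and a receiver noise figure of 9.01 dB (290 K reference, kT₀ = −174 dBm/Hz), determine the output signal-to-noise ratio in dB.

29.2 dB

Noise floor: N = −174 + 10 log₁₀(B) + NF
10 log₁₀(1.83×10⁷) = 72.62 dB
N = −174 + 72.62 + 9.01 = −92.37 dBm
SNR = P_sig − N = −63.2 − (−92.37) = 29.17 dB → 29.2 dB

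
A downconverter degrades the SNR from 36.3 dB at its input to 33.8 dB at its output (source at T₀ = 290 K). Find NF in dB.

NF (dB) = SNR_in(dB) − SNR_out(dB) when the source is at T₀
NF = 36.3 − 33.8 = 2.5 dB

2.5 dB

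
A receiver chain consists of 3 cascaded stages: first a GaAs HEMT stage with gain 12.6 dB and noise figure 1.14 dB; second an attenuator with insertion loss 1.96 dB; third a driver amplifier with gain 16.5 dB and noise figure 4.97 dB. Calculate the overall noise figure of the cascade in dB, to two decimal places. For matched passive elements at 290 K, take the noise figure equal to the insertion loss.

1.81 dB

Convert to linear (a loss of L dB is a gain of −L dB): F_i = 10^(NF_i/10), G_i = 10^(G_i,dB/10)
  Stage 1: F_1 = 10^(1.14/10) = 1.300, G_1 = 10^(12.6/10) = 18.20
  Stage 2: F_2 = 10^(1.96/10) = 1.570, G_2 = 10^(−1.96/10) = 0.6368
  Stage 3: F_3 = 10^(4.97/10) = 3.141, G_3 = 10^(16.5/10) = 44.67
Friis cascade:
  F = 1.300 + (1.570 − 1)/18.20 + (3.141 − 1)/11.59 = 1.516
NF = 10 log₁₀(1.516) = 1.81 dB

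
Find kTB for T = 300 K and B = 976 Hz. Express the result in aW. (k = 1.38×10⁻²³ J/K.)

P_n = kTB = 1.38×10⁻²³ × 300 × 9.76×10² = 4.04×10⁻¹⁸ W = 4.04 aW

4.04 aW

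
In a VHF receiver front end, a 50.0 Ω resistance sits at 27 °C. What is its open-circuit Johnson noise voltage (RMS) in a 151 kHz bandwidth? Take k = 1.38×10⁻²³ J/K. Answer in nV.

354 nV

T = 27 °C + 273.15 = 300.15 K
V_n = √(4kTRB)
4kTRB = 4 × 1.38×10⁻²³ × 300.15 × 5.00×10¹ × 1.51×10⁵ = 1.25×10⁻¹³ V²
V_n = √(1.25×10⁻¹³) = 3.54×10⁻⁷ V = 354 nV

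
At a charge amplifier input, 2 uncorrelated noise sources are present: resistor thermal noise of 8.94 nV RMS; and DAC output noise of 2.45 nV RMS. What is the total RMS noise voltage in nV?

9.27 nV

Uncorrelated sources add in power (mean-square): V_tot = √(ΣV_i²)
V_tot = √[(8.94×10⁻⁹)² + (2.45×10⁻⁹)²] = 9.27×10⁻⁹ V = 9.27 nV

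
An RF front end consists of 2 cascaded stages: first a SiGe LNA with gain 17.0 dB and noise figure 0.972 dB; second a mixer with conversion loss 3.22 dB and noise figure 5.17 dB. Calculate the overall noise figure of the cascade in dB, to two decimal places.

Convert to linear (a loss of L dB is a gain of −L dB): F_i = 10^(NF_i/10), G_i = 10^(G_i,dB/10)
  Stage 1: F_1 = 10^(0.972/10) = 1.251, G_1 = 10^(17.0/10) = 50.12
  Stage 2: F_2 = 10^(5.17/10) = 3.289, G_2 = 10^(−3.22/10) = 0.4764
Friis cascade:
  F = 1.251 + (3.289 − 1)/50.12 = 1.296
NF = 10 log₁₀(1.296) = 1.13 dB

1.13 dB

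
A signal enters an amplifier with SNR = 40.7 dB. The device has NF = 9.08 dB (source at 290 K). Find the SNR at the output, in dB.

31.62 dB

By definition F = SNR_in/SNR_out, so in dB: SNR_out = SNR_in − NF
SNR_out = 40.7 − 9.08 = 31.62 dB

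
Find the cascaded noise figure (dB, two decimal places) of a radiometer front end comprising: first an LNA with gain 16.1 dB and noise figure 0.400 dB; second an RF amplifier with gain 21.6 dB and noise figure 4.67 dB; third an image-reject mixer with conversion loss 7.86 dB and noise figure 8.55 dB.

0.59 dB

Convert to linear (a loss of L dB is a gain of −L dB): F_i = 10^(NF_i/10), G_i = 10^(G_i,dB/10)
  Stage 1: F_1 = 10^(0.400/10) = 1.096, G_1 = 10^(16.1/10) = 40.74
  Stage 2: F_2 = 10^(4.67/10) = 2.931, G_2 = 10^(21.6/10) = 144.5
  Stage 3: F_3 = 10^(8.55/10) = 7.161, G_3 = 10^(−7.86/10) = 0.1637
Friis cascade:
  F = 1.096 + (2.931 − 1)/40.74 + (7.161 − 1)/5888 = 1.145
NF = 10 log₁₀(1.145) = 0.59 dB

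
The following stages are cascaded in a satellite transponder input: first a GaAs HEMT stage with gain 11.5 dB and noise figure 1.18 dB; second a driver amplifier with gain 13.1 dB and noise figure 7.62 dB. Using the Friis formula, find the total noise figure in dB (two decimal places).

2.18 dB

Convert to linear (a loss of L dB is a gain of −L dB): F_i = 10^(NF_i/10), G_i = 10^(G_i,dB/10)
  Stage 1: F_1 = 10^(1.18/10) = 1.312, G_1 = 10^(11.5/10) = 14.13
  Stage 2: F_2 = 10^(7.62/10) = 5.781, G_2 = 10^(13.1/10) = 20.42
Friis cascade:
  F = 1.312 + (5.781 − 1)/14.13 = 1.651
NF = 10 log₁₀(1.651) = 2.18 dB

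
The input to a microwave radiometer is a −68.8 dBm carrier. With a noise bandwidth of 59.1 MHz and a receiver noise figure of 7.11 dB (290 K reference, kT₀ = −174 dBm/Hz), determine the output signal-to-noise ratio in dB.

Noise floor: N = −174 + 10 log₁₀(B) + NF
10 log₁₀(5.91×10⁷) = 77.72 dB
N = −174 + 77.72 + 7.11 = −89.17 dBm
SNR = P_sig − N = −68.8 − (−89.17) = 20.37 dB → 20.4 dB

20.4 dB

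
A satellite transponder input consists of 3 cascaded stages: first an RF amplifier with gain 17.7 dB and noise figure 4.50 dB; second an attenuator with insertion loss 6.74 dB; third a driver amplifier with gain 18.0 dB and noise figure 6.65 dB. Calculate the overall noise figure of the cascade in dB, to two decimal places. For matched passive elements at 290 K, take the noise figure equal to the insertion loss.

5.01 dB

Convert to linear (a loss of L dB is a gain of −L dB): F_i = 10^(NF_i/10), G_i = 10^(G_i,dB/10)
  Stage 1: F_1 = 10^(4.50/10) = 2.818, G_1 = 10^(17.7/10) = 58.88
  Stage 2: F_2 = 10^(6.74/10) = 4.721, G_2 = 10^(−6.74/10) = 0.2118
  Stage 3: F_3 = 10^(6.65/10) = 4.624, G_3 = 10^(18.0/10) = 63.10
Friis cascade:
  F = 2.818 + (4.721 − 1)/58.88 + (4.624 − 1)/12.47 = 3.172
NF = 10 log₁₀(3.172) = 5.01 dB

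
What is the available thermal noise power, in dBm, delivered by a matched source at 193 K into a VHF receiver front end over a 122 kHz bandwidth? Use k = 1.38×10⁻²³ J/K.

−124.9 dBm

P_n = kTB = 1.38×10⁻²³ × 193 × 1.22×10⁵ = 3.25×10⁻¹⁶ W
In dBm: 10 log₁₀(3.25×10⁻¹⁶ / 10⁻³) = −124.9 dBm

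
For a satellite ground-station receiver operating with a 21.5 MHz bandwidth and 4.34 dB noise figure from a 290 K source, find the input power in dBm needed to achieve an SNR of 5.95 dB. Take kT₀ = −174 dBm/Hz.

Sensitivity = −174 + 10 log₁₀(B) + NF + SNR_min
= −174 + 73.32 + 4.34 + 5.95
= −90.39 dBm → −90.4 dBm

−90.4 dBm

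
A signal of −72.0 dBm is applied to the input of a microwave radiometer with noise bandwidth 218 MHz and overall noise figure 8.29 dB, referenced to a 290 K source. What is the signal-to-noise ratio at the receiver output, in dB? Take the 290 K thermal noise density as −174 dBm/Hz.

10.3 dB

Noise floor: N = −174 + 10 log₁₀(B) + NF
10 log₁₀(2.18×10⁸) = 83.38 dB
N = −174 + 83.38 + 8.29 = −82.33 dBm
SNR = P_sig − N = −72.0 − (−82.33) = 10.33 dB → 10.3 dB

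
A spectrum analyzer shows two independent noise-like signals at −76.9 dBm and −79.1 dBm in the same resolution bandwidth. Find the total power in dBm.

Convert to linear, add, convert back:
P₁ = 2.04×10⁻¹¹ W, P₂ = 1.23×10⁻¹¹ W
P_tot = 3.27×10⁻¹¹ W → 10 log₁₀(P_tot / 10⁻³) = −74.9 dBm

−74.9 dBm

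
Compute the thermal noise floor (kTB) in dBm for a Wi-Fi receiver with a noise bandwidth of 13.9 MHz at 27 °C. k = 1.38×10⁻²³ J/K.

−102.4 dBm

T = 27 °C + 273.15 = 300.15 K
P_n = kTB = 1.38×10⁻²³ × 300.15 × 1.39×10⁷ = 5.76×10⁻¹⁴ W
In dBm: 10 log₁₀(5.76×10⁻¹⁴ / 10⁻³) = −102.4 dBm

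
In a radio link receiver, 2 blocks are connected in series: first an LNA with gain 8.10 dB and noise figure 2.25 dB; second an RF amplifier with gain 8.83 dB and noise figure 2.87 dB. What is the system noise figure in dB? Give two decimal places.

2.61 dB

Convert to linear (a loss of L dB is a gain of −L dB): F_i = 10^(NF_i/10), G_i = 10^(G_i,dB/10)
  Stage 1: F_1 = 10^(2.25/10) = 1.679, G_1 = 10^(8.10/10) = 6.457
  Stage 2: F_2 = 10^(2.87/10) = 1.936, G_2 = 10^(8.83/10) = 7.638
Friis cascade:
  F = 1.679 + (1.936 − 1)/6.457 = 1.824
NF = 10 log₁₀(1.824) = 2.61 dB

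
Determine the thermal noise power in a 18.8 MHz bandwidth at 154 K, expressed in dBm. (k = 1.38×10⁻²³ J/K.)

P_n = kTB = 1.38×10⁻²³ × 154 × 1.88×10⁷ = 4.00×10⁻¹⁴ W
In dBm: 10 log₁₀(4.00×10⁻¹⁴ / 10⁻³) = −104.0 dBm

−104.0 dBm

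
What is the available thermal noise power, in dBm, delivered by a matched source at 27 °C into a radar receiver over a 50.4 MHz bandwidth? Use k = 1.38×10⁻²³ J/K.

−96.8 dBm

T = 27 °C + 273.15 = 300.15 K
P_n = kTB = 1.38×10⁻²³ × 300.15 × 5.04×10⁷ = 2.09×10⁻¹³ W
In dBm: 10 log₁₀(2.09×10⁻¹³ / 10⁻³) = −96.8 dBm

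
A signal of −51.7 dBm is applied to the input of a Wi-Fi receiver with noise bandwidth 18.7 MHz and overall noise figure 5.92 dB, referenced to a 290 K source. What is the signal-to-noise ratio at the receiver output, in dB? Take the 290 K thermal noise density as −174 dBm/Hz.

Noise floor: N = −174 + 10 log₁₀(B) + NF
10 log₁₀(1.87×10⁷) = 72.72 dB
N = −174 + 72.72 + 5.92 = −95.36 dBm
SNR = P_sig − N = −51.7 − (−95.36) = 43.66 dB → 43.7 dB

43.7 dB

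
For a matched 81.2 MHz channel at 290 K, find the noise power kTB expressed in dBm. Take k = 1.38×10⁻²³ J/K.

P_n = kTB = 1.38×10⁻²³ × 290 × 8.12×10⁷ = 3.25×10⁻¹³ W
In dBm: 10 log₁₀(3.25×10⁻¹³ / 10⁻³) = −94.9 dBm

−94.9 dBm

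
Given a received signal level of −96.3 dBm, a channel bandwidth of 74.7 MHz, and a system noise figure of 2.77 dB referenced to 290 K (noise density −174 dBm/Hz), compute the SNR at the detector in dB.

Noise floor: N = −174 + 10 log₁₀(B) + NF
10 log₁₀(7.47×10⁷) = 78.73 dB
N = −174 + 78.73 + 2.77 = −92.50 dBm
SNR = P_sig − N = −96.3 − (−92.50) = −3.80 dB → −3.8 dB

−3.8 dB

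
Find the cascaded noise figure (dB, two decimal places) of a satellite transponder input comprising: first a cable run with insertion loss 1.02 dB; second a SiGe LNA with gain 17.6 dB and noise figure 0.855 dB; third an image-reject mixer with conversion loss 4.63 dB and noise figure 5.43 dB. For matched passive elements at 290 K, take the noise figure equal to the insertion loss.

2.03 dB

Convert to linear (a loss of L dB is a gain of −L dB): F_i = 10^(NF_i/10), G_i = 10^(G_i,dB/10)
  Stage 1: F_1 = 10^(1.02/10) = 1.265, G_1 = 10^(−1.02/10) = 0.7907
  Stage 2: F_2 = 10^(0.855/10) = 1.218, G_2 = 10^(17.6/10) = 57.54
  Stage 3: F_3 = 10^(5.43/10) = 3.491, G_3 = 10^(−4.63/10) = 0.3443
Friis cascade:
  F = 1.265 + (1.218 − 1)/0.7907 + (3.491 − 1)/45.50 = 1.595
NF = 10 log₁₀(1.595) = 2.03 dB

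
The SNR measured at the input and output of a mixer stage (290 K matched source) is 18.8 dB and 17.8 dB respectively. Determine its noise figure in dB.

1.0 dB

NF (dB) = SNR_in(dB) − SNR_out(dB) when the source is at T₀
NF = 18.8 − 17.8 = 1.0 dB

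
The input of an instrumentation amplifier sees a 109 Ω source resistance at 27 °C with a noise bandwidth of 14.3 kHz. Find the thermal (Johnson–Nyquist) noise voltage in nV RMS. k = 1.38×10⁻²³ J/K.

161 nV

T = 27 °C + 273.15 = 300.15 K
V_n = √(4kTRB)
4kTRB = 4 × 1.38×10⁻²³ × 300.15 × 1.09×10² × 1.43×10⁴ = 2.58×10⁻¹⁴ V²
V_n = √(2.58×10⁻¹⁴) = 1.61×10⁻⁷ V = 161 nV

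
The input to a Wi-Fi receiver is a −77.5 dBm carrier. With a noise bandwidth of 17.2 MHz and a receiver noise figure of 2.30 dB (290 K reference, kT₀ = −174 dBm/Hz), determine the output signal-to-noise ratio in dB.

21.8 dB

Noise floor: N = −174 + 10 log₁₀(B) + NF
10 log₁₀(1.72×10⁷) = 72.36 dB
N = −174 + 72.36 + 2.30 = −99.34 dBm
SNR = P_sig − N = −77.5 − (−99.34) = 21.84 dB → 21.8 dB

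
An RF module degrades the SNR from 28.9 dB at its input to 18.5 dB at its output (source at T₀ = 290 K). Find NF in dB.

10.4 dB

NF (dB) = SNR_in(dB) − SNR_out(dB) when the source is at T₀
NF = 28.9 − 18.5 = 10.4 dB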